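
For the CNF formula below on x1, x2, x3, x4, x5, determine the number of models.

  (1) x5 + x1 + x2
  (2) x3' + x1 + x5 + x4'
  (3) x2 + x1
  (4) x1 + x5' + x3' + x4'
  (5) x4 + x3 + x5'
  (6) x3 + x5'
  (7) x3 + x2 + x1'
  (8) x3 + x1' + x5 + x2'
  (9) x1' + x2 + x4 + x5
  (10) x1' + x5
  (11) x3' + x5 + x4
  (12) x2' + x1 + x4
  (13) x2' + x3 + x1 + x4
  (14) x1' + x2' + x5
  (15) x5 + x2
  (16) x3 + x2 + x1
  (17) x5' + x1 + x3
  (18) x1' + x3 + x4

5

There are 2^5 = 32 truth assignments over (x1, x2, x3, x4, x5).
Split on x4. With x4 = 1, the clauses containing x4 are satisfied and x4' drops from the rest; 3 of the 2^4 = 16 assignments to the other variables satisfy what remains.
With x4 = 0, by the same count on the reduced clause set, 2 assignments work.
Total: 3 + 2 = 5.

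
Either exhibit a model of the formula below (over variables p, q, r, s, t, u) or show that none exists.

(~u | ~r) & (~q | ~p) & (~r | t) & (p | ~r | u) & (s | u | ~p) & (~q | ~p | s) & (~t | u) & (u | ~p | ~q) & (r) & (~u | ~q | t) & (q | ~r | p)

The clause (r) is unit, so r = 1.
The clause (~u) is unit, so u = 0.
The clause (t) is unit, so t = 1.
That conflicts with the unit clause (~t).

UNSATISFIABLE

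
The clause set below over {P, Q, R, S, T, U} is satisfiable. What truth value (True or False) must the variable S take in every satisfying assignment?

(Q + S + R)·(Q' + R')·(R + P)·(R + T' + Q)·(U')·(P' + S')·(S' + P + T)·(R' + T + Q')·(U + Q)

False

Suppose S = 1.
The clause (U') is unit, so U = 0.
The clause (P') is unit, so P = 0.
The clause (R) is unit, so R = 1.
The clause (Q') is unit, so Q = 0.
But (Q) is also a unit clause — contradiction.
So every satisfying assignment has S = False.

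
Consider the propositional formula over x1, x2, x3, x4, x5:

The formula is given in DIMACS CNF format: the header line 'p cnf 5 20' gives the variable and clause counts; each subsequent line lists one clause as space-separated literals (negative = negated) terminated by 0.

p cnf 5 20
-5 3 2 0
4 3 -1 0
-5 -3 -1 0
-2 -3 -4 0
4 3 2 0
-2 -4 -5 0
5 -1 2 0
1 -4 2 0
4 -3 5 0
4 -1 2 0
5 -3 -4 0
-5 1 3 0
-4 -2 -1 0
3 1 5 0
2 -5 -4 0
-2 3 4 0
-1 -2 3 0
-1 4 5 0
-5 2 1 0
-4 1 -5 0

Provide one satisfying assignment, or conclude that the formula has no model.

Branch on x5: set x5 = True.
Branch on x3: set x3 = True.
Unit clause (¬x1) forces x1 = False.
Unit clause (x2) forces x2 = True.
Unit clause (¬x4) forces x4 = False.
All clauses are satisfied.

x1: False, x2: True, x3: True, x4: False, x5: True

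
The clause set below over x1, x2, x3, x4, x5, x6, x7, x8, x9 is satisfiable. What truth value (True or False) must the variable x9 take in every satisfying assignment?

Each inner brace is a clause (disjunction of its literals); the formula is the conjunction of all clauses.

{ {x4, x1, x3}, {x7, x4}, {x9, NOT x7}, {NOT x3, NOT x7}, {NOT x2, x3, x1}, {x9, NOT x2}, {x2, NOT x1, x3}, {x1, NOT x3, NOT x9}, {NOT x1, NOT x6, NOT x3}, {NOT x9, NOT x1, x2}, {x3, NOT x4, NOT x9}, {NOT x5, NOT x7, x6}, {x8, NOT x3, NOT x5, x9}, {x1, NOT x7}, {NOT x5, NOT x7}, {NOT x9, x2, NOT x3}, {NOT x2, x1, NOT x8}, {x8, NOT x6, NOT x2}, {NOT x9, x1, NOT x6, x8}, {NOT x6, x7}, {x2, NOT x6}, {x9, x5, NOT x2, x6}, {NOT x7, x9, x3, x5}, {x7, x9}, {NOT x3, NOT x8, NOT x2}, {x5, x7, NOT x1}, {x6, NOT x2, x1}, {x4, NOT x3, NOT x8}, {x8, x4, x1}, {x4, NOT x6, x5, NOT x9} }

True

Suppose x9 = false.
(NOT x7) alone gives x7 = false.
But (x7) is also a unit clause — contradiction.
So every satisfying assignment has x9 = True.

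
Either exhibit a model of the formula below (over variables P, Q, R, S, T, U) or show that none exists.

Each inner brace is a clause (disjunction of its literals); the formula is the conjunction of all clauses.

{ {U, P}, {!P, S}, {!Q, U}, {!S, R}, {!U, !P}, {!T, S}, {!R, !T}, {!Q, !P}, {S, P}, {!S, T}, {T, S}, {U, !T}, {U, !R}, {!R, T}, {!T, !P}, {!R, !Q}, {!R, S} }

UNSATISFIABLE

Suppose U = true.
From the singleton clause (!P), P = false.
From the singleton clause (S), S = true.
From the singleton clause (R), R = true.
From the singleton clause (!T), T = false.
That conflicts with the unit clause (T).
Undo U and try U = false.
From the singleton clause (P), P = true.
From the singleton clause (S), S = true.
From the singleton clause (!Q), Q = false.
From the singleton clause (R), R = true.
That conflicts with the unit clause (!R).
Either choice for U ends in contradiction.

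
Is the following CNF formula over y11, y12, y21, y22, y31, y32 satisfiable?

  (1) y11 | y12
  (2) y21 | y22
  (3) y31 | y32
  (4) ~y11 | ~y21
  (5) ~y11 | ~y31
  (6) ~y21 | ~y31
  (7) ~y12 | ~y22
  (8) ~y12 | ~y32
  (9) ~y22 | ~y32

No, unsatisfiable

Try y11 = 1.
The clause (~y21) is unit, so y21 = 0.
The clause (y22) is unit, so y22 = 1.
The clause (~y31) is unit, so y31 = 0.
The clause (y32) is unit, so y32 = 1.
That conflicts with the unit clause (~y32).
So y11 must be the other value — set y11 = 0.
The clause (y12) is unit, so y12 = 1.
The clause (~y22) is unit, so y22 = 0.
The clause (y21) is unit, so y21 = 1.
The clause (~y31) is unit, so y31 = 0.
The clause (y32) is unit, so y32 = 1.
That conflicts with the unit clause (~y32).
Both values of y11 lead to a conflict.
No assignment satisfies every clause.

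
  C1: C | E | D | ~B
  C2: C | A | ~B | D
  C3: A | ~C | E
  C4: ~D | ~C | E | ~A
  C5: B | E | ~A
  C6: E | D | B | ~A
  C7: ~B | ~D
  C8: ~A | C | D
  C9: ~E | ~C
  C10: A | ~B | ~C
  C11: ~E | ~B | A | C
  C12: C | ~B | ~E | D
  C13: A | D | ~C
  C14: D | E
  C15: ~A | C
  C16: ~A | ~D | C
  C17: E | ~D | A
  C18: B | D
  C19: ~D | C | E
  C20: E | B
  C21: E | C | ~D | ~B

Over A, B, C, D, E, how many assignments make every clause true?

There are 2^5 = 32 truth assignments over (A, B, C, D, E).
Split on C. With C = 1, the clauses containing C are satisfied and ~C drops from the rest; 0 of the 2^4 = 16 assignments to the other variables satisfy what remains.
With C = 0, by the same count on the reduced clause set, 1 assignment works.
(One model: A=F, B=F, C=F, D=T, E=T.)
Total: 0 + 1 = 1.

1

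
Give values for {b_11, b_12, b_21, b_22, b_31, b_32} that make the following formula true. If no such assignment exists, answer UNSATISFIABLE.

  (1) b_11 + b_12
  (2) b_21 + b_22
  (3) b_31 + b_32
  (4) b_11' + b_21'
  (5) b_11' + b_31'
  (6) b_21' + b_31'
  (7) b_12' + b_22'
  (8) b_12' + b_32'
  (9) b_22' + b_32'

Case b_11 = 1:
(b_21') alone gives b_21 = 0.
(b_22) alone gives b_22 = 1.
(b_31') alone gives b_31 = 0.
(b_32) alone gives b_32 = 1.
That conflicts with the unit clause (b_32').
Undo b_11 and try b_11 = 0.
(b_12) alone gives b_12 = 1.
(b_22') alone gives b_22 = 0.
(b_21) alone gives b_21 = 1.
(b_31') alone gives b_31 = 0.
(b_32) alone gives b_32 = 1.
That conflicts with the unit clause (b_32').
Neither b_11 = 1 nor b_11 = 0 works.

UNSATISFIABLE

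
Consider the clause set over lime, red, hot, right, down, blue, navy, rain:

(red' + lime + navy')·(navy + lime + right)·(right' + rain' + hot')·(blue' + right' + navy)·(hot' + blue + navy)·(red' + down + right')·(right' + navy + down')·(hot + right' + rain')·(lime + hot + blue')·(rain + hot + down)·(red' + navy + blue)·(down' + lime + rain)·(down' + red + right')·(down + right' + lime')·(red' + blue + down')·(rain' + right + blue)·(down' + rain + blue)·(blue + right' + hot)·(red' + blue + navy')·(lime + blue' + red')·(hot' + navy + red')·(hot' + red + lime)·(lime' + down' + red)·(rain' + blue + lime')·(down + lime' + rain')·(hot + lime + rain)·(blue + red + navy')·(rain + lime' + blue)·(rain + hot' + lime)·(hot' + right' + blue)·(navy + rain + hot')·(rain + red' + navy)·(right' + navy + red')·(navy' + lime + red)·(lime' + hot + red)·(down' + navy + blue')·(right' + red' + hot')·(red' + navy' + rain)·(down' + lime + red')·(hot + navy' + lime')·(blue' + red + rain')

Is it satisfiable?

Case red = 0:
Case down = 0:
Case rain = 0:
Unit clause (hot) forces hot = 1.
Unit clause (lime) forces lime = 1.
Unit clause (right') forces right = 0.
Unit clause (blue) forces blue = 1.
Unit clause (navy) forces navy = 1.
All clauses are satisfied.
A satisfying assignment: lime=1, red=0, hot=1, right=0, down=0, blue=1, navy=1, rain=0.

Satisfiable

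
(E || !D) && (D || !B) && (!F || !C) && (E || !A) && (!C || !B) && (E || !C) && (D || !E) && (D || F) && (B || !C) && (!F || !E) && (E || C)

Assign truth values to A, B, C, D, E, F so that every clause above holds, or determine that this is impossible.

A ↦ false, B ↦ true, C ↦ false, D ↦ true, E ↦ true, F ↦ false

Branch on E: set E = true.
The clause (D) is unit, so D = true.
The clause (!F) is unit, so F = false.
Branch on C: set C = false.
No clause remains; A, B are free.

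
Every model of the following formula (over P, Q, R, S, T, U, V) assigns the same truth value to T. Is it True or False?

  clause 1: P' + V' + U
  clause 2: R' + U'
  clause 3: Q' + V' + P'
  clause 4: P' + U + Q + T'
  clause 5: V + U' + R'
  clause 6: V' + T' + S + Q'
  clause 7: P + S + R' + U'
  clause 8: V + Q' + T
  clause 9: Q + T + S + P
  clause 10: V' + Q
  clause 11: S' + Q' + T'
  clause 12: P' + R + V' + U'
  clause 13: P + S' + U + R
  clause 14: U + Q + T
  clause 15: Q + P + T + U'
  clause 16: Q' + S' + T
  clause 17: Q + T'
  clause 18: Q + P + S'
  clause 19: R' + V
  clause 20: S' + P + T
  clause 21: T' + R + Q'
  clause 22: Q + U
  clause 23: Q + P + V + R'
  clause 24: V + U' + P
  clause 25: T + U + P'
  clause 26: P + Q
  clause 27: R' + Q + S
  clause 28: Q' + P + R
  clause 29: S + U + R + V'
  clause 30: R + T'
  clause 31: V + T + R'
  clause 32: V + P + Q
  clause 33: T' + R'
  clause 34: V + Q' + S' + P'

False

Suppose T = 1.
The clause (Q) is unit, so Q = 1.
The clause (S') is unit, so S = 0.
The clause (V') is unit, so V = 0.
The clause (R') is unit, so R = 0.
But (R) is also a unit clause — contradiction.
So every satisfying assignment has T = False.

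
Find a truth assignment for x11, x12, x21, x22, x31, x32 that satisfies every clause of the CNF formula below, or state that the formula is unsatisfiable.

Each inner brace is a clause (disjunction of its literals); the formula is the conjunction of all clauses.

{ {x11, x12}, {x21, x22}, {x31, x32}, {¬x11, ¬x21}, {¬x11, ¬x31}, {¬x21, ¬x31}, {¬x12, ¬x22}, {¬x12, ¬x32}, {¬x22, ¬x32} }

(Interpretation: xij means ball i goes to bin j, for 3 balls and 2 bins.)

UNSATISFIABLE

Suppose x11 = True.
Unit clause (¬x21) forces x21 = False.
Unit clause (x22) forces x22 = True.
Unit clause (¬x31) forces x31 = False.
Unit clause (x32) forces x32 = True.
But (¬x32) is also a unit clause — contradiction.
So x11 must be the other value — set x11 = False.
Unit clause (x12) forces x12 = True.
Unit clause (¬x22) forces x22 = False.
Unit clause (x21) forces x21 = True.
Unit clause (¬x31) forces x31 = False.
Unit clause (x32) forces x32 = True.
But (¬x32) is also a unit clause — contradiction.
Either choice for x11 ends in contradiction.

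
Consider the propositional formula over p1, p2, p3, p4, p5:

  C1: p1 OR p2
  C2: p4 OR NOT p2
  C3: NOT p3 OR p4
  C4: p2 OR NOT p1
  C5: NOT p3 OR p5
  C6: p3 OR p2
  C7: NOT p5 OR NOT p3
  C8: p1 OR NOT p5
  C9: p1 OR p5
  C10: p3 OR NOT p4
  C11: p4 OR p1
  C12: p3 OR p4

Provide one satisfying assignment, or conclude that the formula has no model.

UNSATISFIABLE

Suppose p1 = true.
(p2) alone gives p2 = true.
(p4) alone gives p4 = true.
(p3) alone gives p3 = true.
(p5) alone gives p5 = true.
That conflicts with the unit clause (NOT p5).
That branch fails; take p1 = false instead.
(p2) alone gives p2 = true.
(p4) alone gives p4 = true.
(NOT p5) alone gives p5 = false.
That conflicts with the unit clause (p5).
Both values of p1 lead to a conflict.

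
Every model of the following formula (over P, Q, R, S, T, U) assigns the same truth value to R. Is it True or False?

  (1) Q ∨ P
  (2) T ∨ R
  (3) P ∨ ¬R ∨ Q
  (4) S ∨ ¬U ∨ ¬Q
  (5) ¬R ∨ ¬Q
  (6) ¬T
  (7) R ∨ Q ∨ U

True

Suppose R = False.
The clause (T) is unit, so T = True.
Now (¬T) is unsatisfied and unit — conflict.
So every satisfying assignment has R = True.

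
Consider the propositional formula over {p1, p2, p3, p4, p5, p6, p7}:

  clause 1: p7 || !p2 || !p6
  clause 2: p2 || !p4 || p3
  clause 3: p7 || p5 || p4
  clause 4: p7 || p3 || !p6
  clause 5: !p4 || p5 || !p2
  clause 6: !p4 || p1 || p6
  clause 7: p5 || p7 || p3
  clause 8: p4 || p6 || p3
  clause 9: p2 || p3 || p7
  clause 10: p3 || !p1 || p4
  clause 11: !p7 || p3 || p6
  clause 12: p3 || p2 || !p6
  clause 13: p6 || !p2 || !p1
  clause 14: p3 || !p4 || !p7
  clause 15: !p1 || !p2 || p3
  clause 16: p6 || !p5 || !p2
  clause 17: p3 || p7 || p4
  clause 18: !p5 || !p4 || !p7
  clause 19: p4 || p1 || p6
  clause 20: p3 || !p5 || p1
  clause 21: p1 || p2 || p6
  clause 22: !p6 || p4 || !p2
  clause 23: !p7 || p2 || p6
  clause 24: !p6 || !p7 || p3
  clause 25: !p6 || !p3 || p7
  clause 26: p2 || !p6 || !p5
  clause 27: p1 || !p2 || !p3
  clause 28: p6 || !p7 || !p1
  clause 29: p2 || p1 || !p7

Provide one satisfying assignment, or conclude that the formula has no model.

p1: true,  p2: false,  p3: true,  p4: true,  p5: false,  p6: true,  p7: true

Try p7 = true.
Try p3 = true.
Try p5 = false.
Try p4 = true.
The clause (!p2) is unit, so p2 = false.
The clause (p6) is unit, so p6 = true.
The clause (p1) is unit, so p1 = true.
This assignment satisfies each clause.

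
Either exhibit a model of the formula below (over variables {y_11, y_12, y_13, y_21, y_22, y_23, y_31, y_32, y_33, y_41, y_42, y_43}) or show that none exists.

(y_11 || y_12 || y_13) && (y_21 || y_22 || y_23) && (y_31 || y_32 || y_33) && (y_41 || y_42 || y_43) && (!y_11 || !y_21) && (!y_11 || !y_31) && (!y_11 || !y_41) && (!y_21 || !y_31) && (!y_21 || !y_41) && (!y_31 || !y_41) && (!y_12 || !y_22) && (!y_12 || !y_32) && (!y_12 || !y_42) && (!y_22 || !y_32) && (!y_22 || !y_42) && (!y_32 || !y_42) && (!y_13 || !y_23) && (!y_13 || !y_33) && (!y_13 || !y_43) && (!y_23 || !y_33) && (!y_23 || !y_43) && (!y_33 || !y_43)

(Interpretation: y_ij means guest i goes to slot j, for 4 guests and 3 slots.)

Try y_11 = false.
Try y_12 = true.
(!y_22) alone gives y_22 = false.
(!y_32) alone gives y_32 = false.
(!y_42) alone gives y_42 = false.
Try y_21 = true.
(!y_31) alone gives y_31 = false.
(y_33) alone gives y_33 = true.
(!y_41) alone gives y_41 = false.
(y_43) alone gives y_43 = true.
But (!y_43) is also a unit clause — contradiction.
Undo y_21 and try y_21 = false.
(y_23) alone gives y_23 = true.
(!y_13) alone gives y_13 = false.
(!y_33) alone gives y_33 = false.
(y_31) alone gives y_31 = true.
(!y_41) alone gives y_41 = false.
(y_43) alone gives y_43 = true.
But (!y_43) is also a unit clause — contradiction.
Neither y_21 = true nor y_21 = false works.
Undo y_12 and try y_12 = false.
(y_13) alone gives y_13 = true.
(!y_23) alone gives y_23 = false.
(!y_33) alone gives y_33 = false.
(!y_43) alone gives y_43 = false.
Try y_21 = true.
(!y_31) alone gives y_31 = false.
(y_32) alone gives y_32 = true.
(!y_41) alone gives y_41 = false.
(y_42) alone gives y_42 = true.
But (!y_42) is also a unit clause — contradiction.
Undo y_21 and try y_21 = false.
(y_22) alone gives y_22 = true.
(!y_32) alone gives y_32 = false.
(y_31) alone gives y_31 = true.
(!y_41) alone gives y_41 = false.
(y_42) alone gives y_42 = true.
But (!y_42) is also a unit clause — contradiction.
Neither y_21 = true nor y_21 = false works.
Neither y_12 = true nor y_12 = false works.
Undo y_11 and try y_11 = true.
(!y_21) alone gives y_21 = false.
(!y_31) alone gives y_31 = false.
(!y_41) alone gives y_41 = false.
Try y_22 = true.
(!y_12) alone gives y_12 = false.
(!y_32) alone gives y_32 = false.
(y_33) alone gives y_33 = true.
(!y_42) alone gives y_42 = false.
(y_43) alone gives y_43 = true.
But (!y_43) is also a unit clause — contradiction.
Undo y_22 and try y_22 = false.
(y_23) alone gives y_23 = true.
(!y_13) alone gives y_13 = false.
(!y_33) alone gives y_33 = false.
(y_32) alone gives y_32 = true.
(!y_12) alone gives y_12 = false.
(!y_42) alone gives y_42 = false.
(y_43) alone gives y_43 = true.
But (!y_43) is also a unit clause — contradiction.
Neither y_22 = true nor y_22 = false works.
Neither y_11 = true nor y_11 = false works.

UNSATISFIABLE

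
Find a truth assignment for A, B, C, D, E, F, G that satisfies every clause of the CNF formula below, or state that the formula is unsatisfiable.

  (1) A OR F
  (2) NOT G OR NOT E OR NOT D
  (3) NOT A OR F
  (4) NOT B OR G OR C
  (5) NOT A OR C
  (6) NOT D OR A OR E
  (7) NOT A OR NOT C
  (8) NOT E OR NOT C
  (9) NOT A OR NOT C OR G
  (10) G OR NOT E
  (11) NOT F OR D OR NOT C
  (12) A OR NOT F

UNSATISFIABLE

Branch on A: set A = true.
(F) alone gives F = true.
(C) alone gives C = true.
Now (NOT C) is unsatisfied and unit — conflict.
Backtrack on A: now try A = false.
(F) alone gives F = true.
Now (NOT F) is unsatisfied and unit — conflict.
Either choice for A ends in contradiction.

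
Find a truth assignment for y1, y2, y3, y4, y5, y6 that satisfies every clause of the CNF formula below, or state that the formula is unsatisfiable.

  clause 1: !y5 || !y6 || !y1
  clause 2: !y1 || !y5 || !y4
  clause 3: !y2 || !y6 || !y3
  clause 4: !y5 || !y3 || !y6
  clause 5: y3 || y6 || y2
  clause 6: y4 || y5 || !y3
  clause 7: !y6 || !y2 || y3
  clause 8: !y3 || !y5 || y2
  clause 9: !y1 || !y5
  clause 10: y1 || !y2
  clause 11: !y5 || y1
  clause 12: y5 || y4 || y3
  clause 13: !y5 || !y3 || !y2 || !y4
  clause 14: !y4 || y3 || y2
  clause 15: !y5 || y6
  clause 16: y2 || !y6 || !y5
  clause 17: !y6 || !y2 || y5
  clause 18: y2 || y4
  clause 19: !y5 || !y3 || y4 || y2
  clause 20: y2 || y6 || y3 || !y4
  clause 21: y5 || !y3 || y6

Try y1 = true.
The clause (!y5) is unit, so y5 = false.
Try y4 = true.
Try y3 = false.
The clause (y2) is unit, so y2 = true.
The clause (!y6) is unit, so y6 = false.
This assignment satisfies each clause.

y1: true; y2: true; y3: false; y4: true; y5: false; y6: false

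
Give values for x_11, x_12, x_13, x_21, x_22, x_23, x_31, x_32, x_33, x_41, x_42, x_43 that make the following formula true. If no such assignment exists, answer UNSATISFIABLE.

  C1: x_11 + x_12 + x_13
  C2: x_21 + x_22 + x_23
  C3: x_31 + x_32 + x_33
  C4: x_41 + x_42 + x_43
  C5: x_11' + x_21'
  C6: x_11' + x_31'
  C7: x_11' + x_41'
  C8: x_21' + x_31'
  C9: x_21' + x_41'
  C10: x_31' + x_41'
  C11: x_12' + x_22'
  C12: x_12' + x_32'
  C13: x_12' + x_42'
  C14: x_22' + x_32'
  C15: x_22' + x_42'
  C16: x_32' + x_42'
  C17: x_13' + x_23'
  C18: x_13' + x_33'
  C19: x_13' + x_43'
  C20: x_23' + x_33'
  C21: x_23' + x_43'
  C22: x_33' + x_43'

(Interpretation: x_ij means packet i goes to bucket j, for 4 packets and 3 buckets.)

UNSATISFIABLE

Branch on x_11: set x_11 = 0.
Branch on x_12: set x_12 = 1.
(x_22') alone gives x_22 = 0.
(x_32') alone gives x_32 = 0.
(x_42') alone gives x_42 = 0.
Branch on x_21: set x_21 = 1.
(x_31') alone gives x_31 = 0.
(x_33) alone gives x_33 = 1.
(x_41') alone gives x_41 = 0.
(x_43) alone gives x_43 = 1.
Now (x_43') is unsatisfied and unit — conflict.
Undo x_21 and try x_21 = 0.
(x_23) alone gives x_23 = 1.
(x_13') alone gives x_13 = 0.
(x_33') alone gives x_33 = 0.
(x_31) alone gives x_31 = 1.
(x_41') alone gives x_41 = 0.
(x_43) alone gives x_43 = 1.
Now (x_43') is unsatisfied and unit — conflict.
Both values of x_21 lead to a conflict.
Undo x_12 and try x_12 = 0.
(x_13) alone gives x_13 = 1.
(x_23') alone gives x_23 = 0.
(x_33') alone gives x_33 = 0.
(x_43') alone gives x_43 = 0.
Branch on x_21: set x_21 = 1.
(x_31') alone gives x_31 = 0.
(x_32) alone gives x_32 = 1.
(x_41') alone gives x_41 = 0.
(x_42) alone gives x_42 = 1.
Now (x_42') is unsatisfied and unit — conflict.
Undo x_21 and try x_21 = 0.
(x_22) alone gives x_22 = 1.
(x_32') alone gives x_32 = 0.
(x_31) alone gives x_31 = 1.
(x_41') alone gives x_41 = 0.
(x_42) alone gives x_42 = 1.
Now (x_42') is unsatisfied and unit — conflict.
Both values of x_21 lead to a conflict.
Both values of x_12 lead to a conflict.
Undo x_11 and try x_11 = 1.
(x_21') alone gives x_21 = 0.
(x_31') alone gives x_31 = 0.
(x_41') alone gives x_41 = 0.
Branch on x_22: set x_22 = 1.
(x_12') alone gives x_12 = 0.
(x_32') alone gives x_32 = 0.
(x_33) alone gives x_33 = 1.
(x_42') alone gives x_42 = 0.
(x_43) alone gives x_43 = 1.
Now (x_43') is unsatisfied and unit — conflict.
Undo x_22 and try x_22 = 0.
(x_23) alone gives x_23 = 1.
(x_13') alone gives x_13 = 0.
(x_33') alone gives x_33 = 0.
(x_32) alone gives x_32 = 1.
(x_12') alone gives x_12 = 0.
(x_42') alone gives x_42 = 0.
(x_43) alone gives x_43 = 1.
Now (x_43') is unsatisfied and unit — conflict.
Both values of x_22 lead to a conflict.
Both values of x_11 lead to a conflict.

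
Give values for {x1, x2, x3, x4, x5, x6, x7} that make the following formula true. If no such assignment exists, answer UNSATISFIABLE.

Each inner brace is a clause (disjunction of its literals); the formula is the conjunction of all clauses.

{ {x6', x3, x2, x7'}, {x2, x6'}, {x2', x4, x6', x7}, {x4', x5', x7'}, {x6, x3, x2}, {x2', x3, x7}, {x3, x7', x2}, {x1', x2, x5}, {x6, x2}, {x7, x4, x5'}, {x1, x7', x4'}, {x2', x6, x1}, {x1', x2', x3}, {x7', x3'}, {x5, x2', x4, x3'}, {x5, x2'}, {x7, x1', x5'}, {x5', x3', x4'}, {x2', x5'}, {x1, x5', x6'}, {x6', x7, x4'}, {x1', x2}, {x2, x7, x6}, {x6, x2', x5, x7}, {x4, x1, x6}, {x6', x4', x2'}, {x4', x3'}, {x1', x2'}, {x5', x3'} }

UNSATISFIABLE

Case x2 = 1:
The clause (x5) is unit, so x5 = 1.
But (x5') is also a unit clause — contradiction.
Undo x2 and try x2 = 0.
The clause (x6') is unit, so x6 = 0.
But (x6) is also a unit clause — contradiction.
Either choice for x2 ends in contradiction.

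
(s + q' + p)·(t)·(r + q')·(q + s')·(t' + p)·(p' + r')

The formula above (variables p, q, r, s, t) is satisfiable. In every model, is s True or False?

False

Suppose s = 1.
The clause (t) is unit, so t = 1.
The clause (q) is unit, so q = 1.
The clause (r) is unit, so r = 1.
The clause (p) is unit, so p = 1.
That conflicts with the unit clause (p').
So every satisfying assignment has s = False.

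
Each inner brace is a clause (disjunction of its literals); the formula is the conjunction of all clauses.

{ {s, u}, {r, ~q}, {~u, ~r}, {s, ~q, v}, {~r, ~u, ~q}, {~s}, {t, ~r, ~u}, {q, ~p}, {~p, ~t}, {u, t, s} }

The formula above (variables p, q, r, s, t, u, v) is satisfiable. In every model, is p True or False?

Suppose p = 1.
From the singleton clause (~s), s = 0.
From the singleton clause (u), u = 1.
From the singleton clause (~r), r = 0.
From the singleton clause (~q), q = 0.
Now (q) is unsatisfied and unit — conflict.
So every satisfying assignment has p = False.

False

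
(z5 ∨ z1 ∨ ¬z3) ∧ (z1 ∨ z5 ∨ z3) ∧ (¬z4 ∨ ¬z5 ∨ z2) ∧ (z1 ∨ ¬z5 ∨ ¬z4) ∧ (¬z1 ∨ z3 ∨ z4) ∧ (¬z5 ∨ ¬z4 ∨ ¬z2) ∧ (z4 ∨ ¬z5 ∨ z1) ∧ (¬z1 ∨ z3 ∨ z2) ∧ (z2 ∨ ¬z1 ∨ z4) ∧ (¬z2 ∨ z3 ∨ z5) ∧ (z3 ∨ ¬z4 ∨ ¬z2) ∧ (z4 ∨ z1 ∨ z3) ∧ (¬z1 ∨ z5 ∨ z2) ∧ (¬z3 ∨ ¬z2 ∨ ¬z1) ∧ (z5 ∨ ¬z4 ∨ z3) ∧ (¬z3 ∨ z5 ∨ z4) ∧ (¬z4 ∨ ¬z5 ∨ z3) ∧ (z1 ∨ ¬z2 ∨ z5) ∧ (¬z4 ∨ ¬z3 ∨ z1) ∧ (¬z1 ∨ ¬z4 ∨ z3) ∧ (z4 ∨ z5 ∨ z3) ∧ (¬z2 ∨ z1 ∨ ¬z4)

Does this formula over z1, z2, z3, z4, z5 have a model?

Suppose z5 = True.
Suppose z4 = False.
The clause (z1) is unit, so z1 = True.
The clause (z3) is unit, so z3 = True.
The clause (z2) is unit, so z2 = True.
That conflicts with the unit clause (¬z2).
Undo z4 and try z4 = True.
The clause (z2) is unit, so z2 = True.
That conflicts with the unit clause (¬z2).
Either choice for z4 ends in contradiction.
Undo z5 and try z5 = False.
Suppose z1 = True.
The clause (z2) is unit, so z2 = True.
The clause (z3) is unit, so z3 = True.
That conflicts with the unit clause (¬z3).
Undo z1 and try z1 = False.
The clause (¬z3) is unit, so z3 = False.
That conflicts with the unit clause (z3).
Either choice for z1 ends in contradiction.
Either choice for z5 ends in contradiction.
No assignment satisfies every clause.

No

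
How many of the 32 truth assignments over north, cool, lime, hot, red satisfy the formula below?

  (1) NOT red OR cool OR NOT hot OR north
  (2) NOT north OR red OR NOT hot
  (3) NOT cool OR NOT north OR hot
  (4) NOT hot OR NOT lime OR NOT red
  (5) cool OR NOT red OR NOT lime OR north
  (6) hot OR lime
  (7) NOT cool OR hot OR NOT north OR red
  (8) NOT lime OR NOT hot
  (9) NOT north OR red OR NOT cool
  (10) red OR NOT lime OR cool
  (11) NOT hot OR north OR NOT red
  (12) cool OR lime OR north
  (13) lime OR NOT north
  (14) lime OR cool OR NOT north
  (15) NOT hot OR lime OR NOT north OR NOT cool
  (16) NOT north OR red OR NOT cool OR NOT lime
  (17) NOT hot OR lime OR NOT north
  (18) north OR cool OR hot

There are 2^5 = 32 truth assignments over (north, cool, lime, hot, red).
Split on red. With red = true, the clauses containing red are satisfied and NOT red drops from the rest; 2 of the 2^4 = 16 assignments to the other variables satisfy what remains.
With red = false, by the same count on the reduced clause set, 2 assignments work.
(One model: north=F, cool=T, lime=F, hot=T, red=F.)
Total: 2 + 2 = 4.

4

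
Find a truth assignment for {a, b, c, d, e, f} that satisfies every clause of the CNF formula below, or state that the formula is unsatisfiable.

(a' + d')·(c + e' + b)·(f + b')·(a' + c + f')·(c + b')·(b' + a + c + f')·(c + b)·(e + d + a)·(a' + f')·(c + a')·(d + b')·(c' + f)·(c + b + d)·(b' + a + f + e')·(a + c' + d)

a ↦ 0; b ↦ 0; c ↦ 1; d ↦ 1; e ↦ 0; f ↦ 1

Suppose a = 0.
Suppose f = 1.
Suppose c = 1.
(d) alone gives d = 1.
No clause remains; b, e are free.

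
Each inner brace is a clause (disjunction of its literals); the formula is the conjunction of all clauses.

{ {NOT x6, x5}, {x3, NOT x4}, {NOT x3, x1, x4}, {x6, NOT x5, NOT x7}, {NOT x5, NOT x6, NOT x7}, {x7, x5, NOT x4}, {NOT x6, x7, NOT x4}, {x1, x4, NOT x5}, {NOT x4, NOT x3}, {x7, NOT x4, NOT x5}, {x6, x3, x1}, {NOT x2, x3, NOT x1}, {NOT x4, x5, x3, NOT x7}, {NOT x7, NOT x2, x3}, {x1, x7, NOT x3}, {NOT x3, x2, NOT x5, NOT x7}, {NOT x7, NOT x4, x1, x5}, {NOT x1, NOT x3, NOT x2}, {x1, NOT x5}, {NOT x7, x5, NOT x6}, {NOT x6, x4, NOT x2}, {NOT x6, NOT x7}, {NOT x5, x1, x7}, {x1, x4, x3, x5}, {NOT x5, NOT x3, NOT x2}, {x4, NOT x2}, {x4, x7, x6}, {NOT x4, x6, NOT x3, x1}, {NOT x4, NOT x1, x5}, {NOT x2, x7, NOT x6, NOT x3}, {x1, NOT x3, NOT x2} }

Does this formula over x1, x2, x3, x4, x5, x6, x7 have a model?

Satisfiable

Branch on x6: set x6 = true.
Unit clause (x5) forces x5 = true.
Unit clause (NOT x7) forces x7 = false.
Unit clause (NOT x4) forces x4 = false.
Unit clause (x1) forces x1 = true.
Unit clause (NOT x2) forces x2 = false.
No clause remains; x3 is free.
A satisfying assignment: x1=true,  x2=false,  x3=true,  x4=false,  x5=true,  x6=true,  x7=false.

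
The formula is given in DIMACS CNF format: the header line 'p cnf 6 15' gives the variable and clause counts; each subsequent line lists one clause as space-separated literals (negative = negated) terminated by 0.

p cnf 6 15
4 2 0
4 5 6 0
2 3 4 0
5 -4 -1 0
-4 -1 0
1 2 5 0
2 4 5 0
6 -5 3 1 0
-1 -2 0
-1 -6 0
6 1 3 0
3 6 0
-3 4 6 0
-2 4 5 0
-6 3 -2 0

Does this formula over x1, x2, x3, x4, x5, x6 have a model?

Yes

Branch on x4: set x4 = True.
The clause (¬x1) is unit, so x1 = False.
Branch on x2: set x2 = True.
Branch on x6: set x6 = False.
The clause (x3) is unit, so x3 = True.
No clause remains; x5 is free.
A satisfying assignment: x1 ↦ False, x2 ↦ True, x3 ↦ True, x4 ↦ True, x5 ↦ True, x6 ↦ False.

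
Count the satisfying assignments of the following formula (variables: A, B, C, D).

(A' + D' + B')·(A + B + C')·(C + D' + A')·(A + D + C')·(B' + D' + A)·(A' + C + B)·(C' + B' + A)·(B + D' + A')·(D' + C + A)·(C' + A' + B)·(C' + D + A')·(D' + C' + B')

There are 2^4 = 16 truth assignments over (A, B, C, D).
Check each against the 12 clauses (columns in the order A, B, C, D):
  F F F F  ✓ satisfies all
  F F F T  ✗ fails (D' + C + A)
  F F T F  ✗ fails (A + B + C')
  F F T T  ✗ fails (A + B + C')
  F T F F  ✓ satisfies all
  F T F T  ✗ fails (B' + D' + A)
  F T T F  ✗ fails (A + D + C')
  F T T T  ✗ fails (B' + D' + A)
  T F F F  ✗ fails (A' + C + B)
  T F F T  ✗ fails (C + D' + A')
  T F T F  ✗ fails (C' + A' + B)
  T F T T  ✗ fails (B + D' + A')
  T T F F  ✓ satisfies all
  T T F T  ✗ fails (A' + D' + B')
  T T T F  ✗ fails (C' + D + A')
  T T T T  ✗ fails (A' + D' + B')
3 of the 16 rows are models.

3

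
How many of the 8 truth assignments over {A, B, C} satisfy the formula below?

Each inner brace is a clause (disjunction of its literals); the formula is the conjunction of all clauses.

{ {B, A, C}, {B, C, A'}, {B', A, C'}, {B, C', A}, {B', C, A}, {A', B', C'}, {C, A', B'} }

1

There are 2^3 = 8 truth assignments over (A, B, C).
Check each against the 7 clauses (columns in the order A, B, C):
  F F F  ✗ fails (B + A + C)
  F F T  ✗ fails (B + C' + A)
  F T F  ✗ fails (B' + C + A)
  F T T  ✗ fails (B' + A + C')
  T F F  ✗ fails (B + C + A')
  T F T  ✓ satisfies all
  T T F  ✗ fails (C + A' + B')
  T T T  ✗ fails (A' + B' + C')
1 of the 8 rows is a model.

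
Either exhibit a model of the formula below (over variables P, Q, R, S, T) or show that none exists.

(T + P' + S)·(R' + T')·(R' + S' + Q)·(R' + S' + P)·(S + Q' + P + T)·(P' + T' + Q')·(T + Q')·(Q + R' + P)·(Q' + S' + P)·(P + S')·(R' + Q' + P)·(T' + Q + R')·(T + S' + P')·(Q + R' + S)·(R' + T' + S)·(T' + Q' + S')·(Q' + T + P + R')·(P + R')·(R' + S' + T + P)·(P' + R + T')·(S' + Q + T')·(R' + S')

P: 0; Q: 0; R: 0; S: 0; T: 1

Suppose R = 0.
Suppose T = 1.
The clause (P') is unit, so P = 0.
The clause (S') is unit, so S = 0.
Every clause is now satisfied; Q is unconstrained.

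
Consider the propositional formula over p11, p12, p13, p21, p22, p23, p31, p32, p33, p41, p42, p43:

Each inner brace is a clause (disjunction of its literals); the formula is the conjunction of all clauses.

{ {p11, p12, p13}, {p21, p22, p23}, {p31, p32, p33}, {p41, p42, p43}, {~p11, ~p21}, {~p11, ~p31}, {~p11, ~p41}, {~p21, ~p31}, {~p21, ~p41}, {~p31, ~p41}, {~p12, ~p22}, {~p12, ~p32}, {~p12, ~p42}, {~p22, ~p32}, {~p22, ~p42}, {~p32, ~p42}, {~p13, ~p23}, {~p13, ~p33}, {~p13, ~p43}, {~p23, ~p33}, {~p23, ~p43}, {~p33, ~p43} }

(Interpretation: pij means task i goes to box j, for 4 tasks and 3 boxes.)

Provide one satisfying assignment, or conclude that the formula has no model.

UNSATISFIABLE

Suppose p11 = 0.
Suppose p12 = 1.
From the singleton clause (~p22), p22 = 0.
From the singleton clause (~p32), p32 = 0.
From the singleton clause (~p42), p42 = 0.
Suppose p21 = 1.
From the singleton clause (~p31), p31 = 0.
From the singleton clause (p33), p33 = 1.
From the singleton clause (~p41), p41 = 0.
From the singleton clause (p43), p43 = 1.
That conflicts with the unit clause (~p43).
That branch fails; take p21 = 0 instead.
From the singleton clause (p23), p23 = 1.
From the singleton clause (~p13), p13 = 0.
From the singleton clause (~p33), p33 = 0.
From the singleton clause (p31), p31 = 1.
From the singleton clause (~p41), p41 = 0.
From the singleton clause (p43), p43 = 1.
That conflicts with the unit clause (~p43).
Neither p21 = 1 nor p21 = 0 works.
That branch fails; take p12 = 0 instead.
From the singleton clause (p13), p13 = 1.
From the singleton clause (~p23), p23 = 0.
From the singleton clause (~p33), p33 = 0.
From the singleton clause (~p43), p43 = 0.
Suppose p21 = 1.
From the singleton clause (~p31), p31 = 0.
From the singleton clause (p32), p32 = 1.
From the singleton clause (~p41), p41 = 0.
From the singleton clause (p42), p42 = 1.
That conflicts with the unit clause (~p42).
That branch fails; take p21 = 0 instead.
From the singleton clause (p22), p22 = 1.
From the singleton clause (~p32), p32 = 0.
From the singleton clause (p31), p31 = 1.
From the singleton clause (~p41), p41 = 0.
From the singleton clause (p42), p42 = 1.
That conflicts with the unit clause (~p42).
Neither p21 = 1 nor p21 = 0 works.
Neither p12 = 1 nor p12 = 0 works.
That branch fails; take p11 = 1 instead.
From the singleton clause (~p21), p21 = 0.
From the singleton clause (~p31), p31 = 0.
From the singleton clause (~p41), p41 = 0.
Suppose p22 = 1.
From the singleton clause (~p12), p12 = 0.
From the singleton clause (~p32), p32 = 0.
From the singleton clause (p33), p33 = 1.
From the singleton clause (~p42), p42 = 0.
From the singleton clause (p43), p43 = 1.
That conflicts with the unit clause (~p43).
That branch fails; take p22 = 0 instead.
From the singleton clause (p23), p23 = 1.
From the singleton clause (~p13), p13 = 0.
From the singleton clause (~p33), p33 = 0.
From the singleton clause (p32), p32 = 1.
From the singleton clause (~p12), p12 = 0.
From the singleton clause (~p42), p42 = 0.
From the singleton clause (p43), p43 = 1.
That conflicts with the unit clause (~p43).
Neither p22 = 1 nor p22 = 0 works.
Neither p11 = 1 nor p11 = 0 works.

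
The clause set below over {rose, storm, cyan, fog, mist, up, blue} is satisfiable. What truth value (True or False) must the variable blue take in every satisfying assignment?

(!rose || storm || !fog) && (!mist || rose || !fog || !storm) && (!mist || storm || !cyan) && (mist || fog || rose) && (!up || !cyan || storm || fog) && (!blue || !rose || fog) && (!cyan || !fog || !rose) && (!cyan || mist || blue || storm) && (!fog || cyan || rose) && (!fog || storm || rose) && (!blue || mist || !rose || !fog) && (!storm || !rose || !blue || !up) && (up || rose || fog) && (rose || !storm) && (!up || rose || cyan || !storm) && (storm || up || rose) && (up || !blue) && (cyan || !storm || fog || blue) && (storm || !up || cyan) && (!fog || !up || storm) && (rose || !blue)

False

Suppose blue = true.
Unit clause (up) forces up = true.
Unit clause (rose) forces rose = true.
Unit clause (fog) forces fog = true.
Unit clause (storm) forces storm = true.
Now (!storm) is unsatisfied and unit — conflict.
So every satisfying assignment has blue = False.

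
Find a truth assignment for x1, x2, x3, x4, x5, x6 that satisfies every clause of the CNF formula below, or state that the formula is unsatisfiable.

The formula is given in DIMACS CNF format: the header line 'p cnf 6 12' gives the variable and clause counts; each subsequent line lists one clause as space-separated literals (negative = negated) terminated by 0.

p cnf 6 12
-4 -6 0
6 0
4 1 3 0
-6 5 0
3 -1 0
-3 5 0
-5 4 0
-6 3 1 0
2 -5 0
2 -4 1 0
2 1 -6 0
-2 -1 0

From the singleton clause (x6), x6 = True.
From the singleton clause (¬x4), x4 = False.
From the singleton clause (x5), x5 = True.
That conflicts with the unit clause (¬x5).

UNSATISFIABLE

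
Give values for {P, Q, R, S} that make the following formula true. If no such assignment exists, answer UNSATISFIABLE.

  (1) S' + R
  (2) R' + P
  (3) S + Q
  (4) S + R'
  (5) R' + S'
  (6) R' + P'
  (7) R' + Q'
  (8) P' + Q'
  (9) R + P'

Branch on S: set S = 0.
The clause (Q) is unit, so Q = 1.
The clause (R') is unit, so R = 0.
The clause (P') is unit, so P = 0.
This assignment satisfies each clause.

P ↦ 0, Q ↦ 1, R ↦ 0, S ↦ 0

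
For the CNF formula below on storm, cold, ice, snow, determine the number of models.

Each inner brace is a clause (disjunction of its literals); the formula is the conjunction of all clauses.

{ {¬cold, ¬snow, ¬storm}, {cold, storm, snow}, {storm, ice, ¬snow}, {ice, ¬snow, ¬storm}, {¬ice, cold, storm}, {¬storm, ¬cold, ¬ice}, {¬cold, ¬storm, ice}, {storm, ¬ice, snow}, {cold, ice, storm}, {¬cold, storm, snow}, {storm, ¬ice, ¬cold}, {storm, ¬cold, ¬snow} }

3

There are 2^4 = 16 truth assignments over (storm, cold, ice, snow).
Split on ice. With ice = True, the clauses containing ice are satisfied and ¬ice drops from the rest; 2 of the 2^3 = 8 assignments to the other variables satisfy what remains.
With ice = False, by the same count on the reduced clause set, 1 assignment works.
(One model: storm=T, cold=F, ice=F, snow=F.)
Total: 2 + 1 = 3.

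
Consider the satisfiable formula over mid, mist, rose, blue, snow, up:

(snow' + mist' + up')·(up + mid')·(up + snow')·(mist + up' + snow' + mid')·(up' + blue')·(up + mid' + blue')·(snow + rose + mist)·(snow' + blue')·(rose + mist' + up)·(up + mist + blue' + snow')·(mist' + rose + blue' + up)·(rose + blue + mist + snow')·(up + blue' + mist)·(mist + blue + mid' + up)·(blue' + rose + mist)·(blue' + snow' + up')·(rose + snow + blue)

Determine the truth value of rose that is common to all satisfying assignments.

Suppose rose = 0.
Branch on up: set up = 1.
From the singleton clause (blue'), blue = 0.
From the singleton clause (snow), snow = 1.
From the singleton clause (mist'), mist = 0.
That conflicts with the unit clause (mist).
Backtrack on up: now try up = 0.
From the singleton clause (mid'), mid = 0.
From the singleton clause (snow'), snow = 0.
From the singleton clause (mist), mist = 1.
That conflicts with the unit clause (mist').
Either choice for up ends in contradiction.
So every satisfying assignment has rose = True.

True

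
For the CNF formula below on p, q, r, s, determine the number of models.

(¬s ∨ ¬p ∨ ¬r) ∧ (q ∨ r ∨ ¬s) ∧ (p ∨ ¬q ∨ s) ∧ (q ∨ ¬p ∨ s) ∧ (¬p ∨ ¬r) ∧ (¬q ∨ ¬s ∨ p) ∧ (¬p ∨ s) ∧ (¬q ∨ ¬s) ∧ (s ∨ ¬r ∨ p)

There are 2^4 = 16 truth assignments over (p, q, r, s).
Split on q. With q = True, the clauses containing q are satisfied and ¬q drops from the rest; 0 of the 2^3 = 8 assignments to the other variables satisfy what remains.
With q = False, by the same count on the reduced clause set, 2 assignments work.
(One model: p=F, q=F, r=F, s=F.)
Total: 0 + 2 = 2.

2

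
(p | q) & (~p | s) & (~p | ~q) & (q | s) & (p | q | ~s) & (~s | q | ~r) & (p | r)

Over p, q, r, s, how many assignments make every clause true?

There are 2^4 = 16 truth assignments over (p, q, r, s).
Split on r. With r = 1, the clauses containing r are satisfied and ~r drops from the rest; 2 of the 2^3 = 8 assignments to the other variables satisfy what remains.
With r = 0, by the same count on the reduced clause set, 1 assignment works.
Total: 2 + 1 = 3.

3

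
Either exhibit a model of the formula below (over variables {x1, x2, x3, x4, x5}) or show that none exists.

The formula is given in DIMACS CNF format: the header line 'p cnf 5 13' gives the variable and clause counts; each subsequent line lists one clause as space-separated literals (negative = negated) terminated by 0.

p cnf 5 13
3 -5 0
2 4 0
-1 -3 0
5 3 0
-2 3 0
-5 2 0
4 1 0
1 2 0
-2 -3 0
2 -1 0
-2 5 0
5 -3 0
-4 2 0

Case x3 = True:
The clause (¬x1) is unit, so x1 = False.
The clause (x4) is unit, so x4 = True.
The clause (x2) is unit, so x2 = True.
Now (¬x2) is unsatisfied and unit — conflict.
That branch fails; take x3 = False instead.
The clause (¬x5) is unit, so x5 = False.
Now (x5) is unsatisfied and unit — conflict.
Neither x3 = True nor x3 = False works.

UNSATISFIABLE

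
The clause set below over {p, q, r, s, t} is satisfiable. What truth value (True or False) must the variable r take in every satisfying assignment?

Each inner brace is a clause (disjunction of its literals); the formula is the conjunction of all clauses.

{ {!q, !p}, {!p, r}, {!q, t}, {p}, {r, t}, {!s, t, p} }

Suppose r = false.
Unit clause (!p) forces p = false.
That conflicts with the unit clause (p).
So every satisfying assignment has r = True.

True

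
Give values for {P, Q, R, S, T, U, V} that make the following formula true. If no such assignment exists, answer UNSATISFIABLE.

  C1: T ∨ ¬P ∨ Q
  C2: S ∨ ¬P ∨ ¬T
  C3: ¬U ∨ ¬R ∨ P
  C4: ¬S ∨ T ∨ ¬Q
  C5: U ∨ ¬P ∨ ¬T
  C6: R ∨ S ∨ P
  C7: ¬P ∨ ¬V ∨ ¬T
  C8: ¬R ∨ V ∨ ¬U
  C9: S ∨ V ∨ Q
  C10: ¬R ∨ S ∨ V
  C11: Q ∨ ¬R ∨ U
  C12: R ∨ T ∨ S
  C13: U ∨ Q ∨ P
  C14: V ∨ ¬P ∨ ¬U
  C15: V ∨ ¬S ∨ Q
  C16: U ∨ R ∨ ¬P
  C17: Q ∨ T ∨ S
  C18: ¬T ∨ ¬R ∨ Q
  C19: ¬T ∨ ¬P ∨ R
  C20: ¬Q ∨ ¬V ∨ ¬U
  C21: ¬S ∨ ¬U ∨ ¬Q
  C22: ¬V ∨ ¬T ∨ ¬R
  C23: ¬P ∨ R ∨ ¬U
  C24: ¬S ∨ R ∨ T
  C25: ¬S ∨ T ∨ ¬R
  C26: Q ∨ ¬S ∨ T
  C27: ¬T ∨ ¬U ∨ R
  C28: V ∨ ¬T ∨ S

P=False; Q=True; R=False; S=True; T=True; U=False; V=True

Case T = True:
Case S = True:
Case U = False:
Unit clause (¬P) forces P = False.
Unit clause (Q) forces Q = True.
Case V = True:
Unit clause (¬R) forces R = False.
Every clause now holds.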